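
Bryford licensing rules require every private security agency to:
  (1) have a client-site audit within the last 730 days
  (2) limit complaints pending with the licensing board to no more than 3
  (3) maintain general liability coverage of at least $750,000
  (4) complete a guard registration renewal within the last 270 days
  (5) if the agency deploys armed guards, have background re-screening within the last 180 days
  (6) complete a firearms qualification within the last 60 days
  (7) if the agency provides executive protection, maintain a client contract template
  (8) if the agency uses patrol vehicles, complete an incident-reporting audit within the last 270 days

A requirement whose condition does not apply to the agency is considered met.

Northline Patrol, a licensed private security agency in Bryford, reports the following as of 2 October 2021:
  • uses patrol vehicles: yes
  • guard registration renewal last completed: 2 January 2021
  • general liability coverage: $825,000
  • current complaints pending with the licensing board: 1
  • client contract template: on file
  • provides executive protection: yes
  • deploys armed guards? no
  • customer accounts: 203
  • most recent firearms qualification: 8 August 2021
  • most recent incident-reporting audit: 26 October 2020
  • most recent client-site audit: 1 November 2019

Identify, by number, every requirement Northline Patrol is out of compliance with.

1. client-site audit 701 days ago vs limit 730 → met
2. complaints pending with the licensing board 1 ≤ 3 → met
3. general liability coverage $825,000 ≥ $750,000 → met
4. guard registration renewal 273 days ago vs limit 270 → not met
5. condition 'deploys armed guards' does not hold → requirement n/a → met
6. firearms qualification 55 days ago vs limit 60 → met
7. condition 'provides executive protection' holds; client contract template present → met
8. condition 'uses patrol vehicles' holds; incident-reporting audit 341 days ago vs limit 270 → not met
Not met: 4, 8

4, 8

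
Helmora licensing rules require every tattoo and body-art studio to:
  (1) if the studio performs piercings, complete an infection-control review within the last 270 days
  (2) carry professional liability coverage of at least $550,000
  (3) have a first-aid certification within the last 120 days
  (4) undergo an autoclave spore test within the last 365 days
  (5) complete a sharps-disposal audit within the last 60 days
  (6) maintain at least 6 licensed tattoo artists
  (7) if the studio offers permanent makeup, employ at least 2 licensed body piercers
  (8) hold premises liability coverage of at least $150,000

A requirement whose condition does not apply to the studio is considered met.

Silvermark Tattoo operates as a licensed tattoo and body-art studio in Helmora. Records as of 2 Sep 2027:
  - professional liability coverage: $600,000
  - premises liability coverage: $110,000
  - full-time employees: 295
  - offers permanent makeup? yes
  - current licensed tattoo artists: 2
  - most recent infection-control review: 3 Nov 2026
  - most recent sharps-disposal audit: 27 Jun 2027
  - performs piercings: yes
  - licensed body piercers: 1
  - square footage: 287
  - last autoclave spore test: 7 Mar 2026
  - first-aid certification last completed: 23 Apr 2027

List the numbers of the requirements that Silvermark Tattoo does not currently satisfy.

1, 3, 4, 5, 6, 7, 8

1. condition 'performs piercings' holds; infection-control review 303 days ago vs limit 270 → not met
2. professional liability coverage $600,000 ≥ $550,000 → met
3. first-aid certification 132 days ago vs limit 120 → not met
4. autoclave spore test 544 days ago vs limit 365 → not met
5. sharps-disposal audit 67 days ago vs limit 60 → not met
6. licensed tattoo artists 2 < 6 → not met
7. condition 'offers permanent makeup' holds; licensed body piercers 1 < 2 → not met
8. premises liability coverage $110,000 < $150,000 → not met
Not met: 1, 3, 4, 5, 6, 7, 8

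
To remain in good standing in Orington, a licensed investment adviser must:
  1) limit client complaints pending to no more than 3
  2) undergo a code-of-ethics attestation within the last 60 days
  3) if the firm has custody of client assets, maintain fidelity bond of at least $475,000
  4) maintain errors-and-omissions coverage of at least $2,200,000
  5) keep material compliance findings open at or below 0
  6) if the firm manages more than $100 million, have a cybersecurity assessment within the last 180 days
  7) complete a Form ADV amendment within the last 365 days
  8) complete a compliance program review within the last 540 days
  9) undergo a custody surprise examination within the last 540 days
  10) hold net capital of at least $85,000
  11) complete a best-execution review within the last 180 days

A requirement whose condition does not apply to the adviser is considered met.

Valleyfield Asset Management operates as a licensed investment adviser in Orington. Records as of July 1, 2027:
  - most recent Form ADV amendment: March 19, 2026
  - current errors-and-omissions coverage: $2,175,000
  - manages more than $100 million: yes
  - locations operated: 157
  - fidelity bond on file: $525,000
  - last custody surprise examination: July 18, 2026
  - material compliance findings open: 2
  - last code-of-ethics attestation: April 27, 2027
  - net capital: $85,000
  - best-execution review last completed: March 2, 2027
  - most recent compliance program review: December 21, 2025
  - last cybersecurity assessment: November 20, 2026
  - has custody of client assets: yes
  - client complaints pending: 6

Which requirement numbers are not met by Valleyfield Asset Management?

1. client complaints pending 6 > 3 → not met
2. code-of-ethics attestation 65 days ago vs limit 60 → not met
3. condition 'has custody of client assets' holds; fidelity bond $525,000 ≥ $475,000 → met
4. errors-and-omissions coverage $2,175,000 < $2,200,000 → not met
5. material compliance findings open 2 > 0 → not met
6. condition 'manages more than $100 million' holds; cybersecurity assessment 223 days ago vs limit 180 → not met
7. Form ADV amendment 469 days ago vs limit 365 → not met
8. compliance program review 557 days ago vs limit 540 → not met
9. custody surprise examination 348 days ago vs limit 540 → met
10. net capital $85,000 ≥ $85,000 → met
11. best-execution review 121 days ago vs limit 180 → met
Not met: 1, 2, 4, 5, 6, 7, 8

1, 2, 4, 5, 6, 7, 8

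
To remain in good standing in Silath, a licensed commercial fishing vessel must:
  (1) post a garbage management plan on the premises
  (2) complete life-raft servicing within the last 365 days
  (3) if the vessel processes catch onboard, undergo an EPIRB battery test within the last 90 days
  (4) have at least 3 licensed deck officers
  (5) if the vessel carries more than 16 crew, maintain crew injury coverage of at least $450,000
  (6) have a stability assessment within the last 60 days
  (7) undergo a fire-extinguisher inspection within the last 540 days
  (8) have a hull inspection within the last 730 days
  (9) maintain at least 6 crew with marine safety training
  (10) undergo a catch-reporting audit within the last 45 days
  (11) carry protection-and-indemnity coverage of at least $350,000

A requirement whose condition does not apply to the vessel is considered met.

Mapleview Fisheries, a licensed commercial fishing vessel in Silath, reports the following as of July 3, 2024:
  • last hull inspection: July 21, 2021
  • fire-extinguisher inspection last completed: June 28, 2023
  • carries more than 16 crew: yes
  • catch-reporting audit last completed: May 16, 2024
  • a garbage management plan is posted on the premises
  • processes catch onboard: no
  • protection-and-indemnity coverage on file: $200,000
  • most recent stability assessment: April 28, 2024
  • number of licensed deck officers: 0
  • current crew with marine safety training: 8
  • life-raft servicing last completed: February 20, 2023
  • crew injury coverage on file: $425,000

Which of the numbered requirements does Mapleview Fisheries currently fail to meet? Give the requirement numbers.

1. garbage management plan present → met
2. life-raft servicing 499 days ago vs limit 365 → not met
3. condition 'processes catch onboard' does not hold → requirement n/a → met
4. licensed deck officers 0 < 3 → not met
5. condition 'carries more than 16 crew' holds; crew injury coverage $425,000 < $450,000 → not met
6. stability assessment 66 days ago vs limit 60 → not met
7. fire-extinguisher inspection 371 days ago vs limit 540 → met
8. hull inspection 1078 days ago vs limit 730 → not met
9. crew with marine safety training 8 ≥ 6 → met
10. catch-reporting audit 48 days ago vs limit 45 → not met
11. protection-and-indemnity coverage $200,000 < $350,000 → not met
Not met: 2, 4, 5, 6, 8, 10, 11

2, 4, 5, 6, 8, 10, 11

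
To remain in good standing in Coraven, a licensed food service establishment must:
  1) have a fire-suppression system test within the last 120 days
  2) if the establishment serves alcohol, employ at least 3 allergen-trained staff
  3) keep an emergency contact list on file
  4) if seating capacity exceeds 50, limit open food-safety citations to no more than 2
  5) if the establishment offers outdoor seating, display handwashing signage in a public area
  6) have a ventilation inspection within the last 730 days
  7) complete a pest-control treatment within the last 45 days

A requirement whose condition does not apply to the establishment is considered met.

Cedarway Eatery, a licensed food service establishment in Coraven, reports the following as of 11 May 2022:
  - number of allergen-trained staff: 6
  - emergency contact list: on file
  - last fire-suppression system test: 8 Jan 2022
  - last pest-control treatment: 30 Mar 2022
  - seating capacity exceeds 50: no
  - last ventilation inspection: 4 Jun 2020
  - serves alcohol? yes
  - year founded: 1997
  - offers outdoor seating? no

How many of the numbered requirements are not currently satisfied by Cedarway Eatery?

1. fire-suppression system test 123 days ago vs limit 120 → not met
2. condition 'serves alcohol' holds; allergen-trained staff 6 ≥ 3 → met
3. emergency contact list present → met
4. condition 'seating capacity exceeds 50' does not hold → requirement n/a → met
5. condition 'offers outdoor seating' does not hold → requirement n/a → met
6. ventilation inspection 706 days ago vs limit 730 → met
7. pest-control treatment 42 days ago vs limit 45 → met
Not met: 1 of 7

1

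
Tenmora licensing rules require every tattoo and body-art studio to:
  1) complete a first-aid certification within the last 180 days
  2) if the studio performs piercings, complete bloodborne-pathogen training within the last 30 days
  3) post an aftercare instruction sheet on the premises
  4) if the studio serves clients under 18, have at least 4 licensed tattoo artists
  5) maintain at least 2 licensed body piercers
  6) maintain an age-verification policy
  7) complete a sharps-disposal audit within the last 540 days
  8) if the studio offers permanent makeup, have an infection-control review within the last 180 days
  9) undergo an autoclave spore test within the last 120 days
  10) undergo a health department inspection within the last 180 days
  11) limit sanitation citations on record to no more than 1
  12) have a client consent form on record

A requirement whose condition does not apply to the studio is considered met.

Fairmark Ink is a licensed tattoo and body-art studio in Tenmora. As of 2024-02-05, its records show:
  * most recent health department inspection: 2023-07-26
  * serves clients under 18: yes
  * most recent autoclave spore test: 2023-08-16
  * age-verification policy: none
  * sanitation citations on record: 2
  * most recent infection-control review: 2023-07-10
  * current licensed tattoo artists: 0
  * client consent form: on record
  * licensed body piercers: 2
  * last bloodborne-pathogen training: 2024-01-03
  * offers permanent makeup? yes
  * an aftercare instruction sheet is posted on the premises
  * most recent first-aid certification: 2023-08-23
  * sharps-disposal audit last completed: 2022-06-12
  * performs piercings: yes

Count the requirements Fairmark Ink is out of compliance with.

8

1. first-aid certification 166 days ago vs limit 180 → met
2. condition 'performs piercings' holds; bloodborne-pathogen training 33 days ago vs limit 30 → not met
3. aftercare instruction sheet present → met
4. condition 'serves clients under 18' holds; licensed tattoo artists 0 < 4 → not met
5. licensed body piercers 2 ≥ 2 → met
6. age-verification policy absent → not met
7. sharps-disposal audit 603 days ago vs limit 540 → not met
8. condition 'offers permanent makeup' holds; infection-control review 210 days ago vs limit 180 → not met
9. autoclave spore test 173 days ago vs limit 120 → not met
10. health department inspection 194 days ago vs limit 180 → not met
11. sanitation citations on record 2 > 1 → not met
12. client consent form present → met
Not met: 8 of 12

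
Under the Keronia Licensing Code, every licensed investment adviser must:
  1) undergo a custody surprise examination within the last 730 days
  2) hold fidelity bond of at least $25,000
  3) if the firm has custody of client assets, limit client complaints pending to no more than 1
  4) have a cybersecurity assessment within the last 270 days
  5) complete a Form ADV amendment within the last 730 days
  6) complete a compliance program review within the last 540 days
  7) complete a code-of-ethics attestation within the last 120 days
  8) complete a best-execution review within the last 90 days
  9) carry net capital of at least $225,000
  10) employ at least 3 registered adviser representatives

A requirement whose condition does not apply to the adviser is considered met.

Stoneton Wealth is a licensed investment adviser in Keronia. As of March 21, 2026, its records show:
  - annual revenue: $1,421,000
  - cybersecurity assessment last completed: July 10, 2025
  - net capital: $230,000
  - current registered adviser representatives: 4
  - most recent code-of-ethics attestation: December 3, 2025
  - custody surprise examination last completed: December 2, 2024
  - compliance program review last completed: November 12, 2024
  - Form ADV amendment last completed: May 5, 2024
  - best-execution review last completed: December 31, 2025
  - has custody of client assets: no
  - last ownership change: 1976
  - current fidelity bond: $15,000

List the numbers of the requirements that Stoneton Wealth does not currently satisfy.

2

1. custody surprise examination 474 days ago vs limit 730 → met
2. fidelity bond $15,000 < $25,000 → not met
3. condition 'has custody of client assets' does not hold → requirement n/a → met
4. cybersecurity assessment 254 days ago vs limit 270 → met
5. Form ADV amendment 685 days ago vs limit 730 → met
6. compliance program review 494 days ago vs limit 540 → met
7. code-of-ethics attestation 108 days ago vs limit 120 → met
8. best-execution review 80 days ago vs limit 90 → met
9. net capital $230,000 ≥ $225,000 → met
10. registered adviser representatives 4 ≥ 3 → met
Not met: 2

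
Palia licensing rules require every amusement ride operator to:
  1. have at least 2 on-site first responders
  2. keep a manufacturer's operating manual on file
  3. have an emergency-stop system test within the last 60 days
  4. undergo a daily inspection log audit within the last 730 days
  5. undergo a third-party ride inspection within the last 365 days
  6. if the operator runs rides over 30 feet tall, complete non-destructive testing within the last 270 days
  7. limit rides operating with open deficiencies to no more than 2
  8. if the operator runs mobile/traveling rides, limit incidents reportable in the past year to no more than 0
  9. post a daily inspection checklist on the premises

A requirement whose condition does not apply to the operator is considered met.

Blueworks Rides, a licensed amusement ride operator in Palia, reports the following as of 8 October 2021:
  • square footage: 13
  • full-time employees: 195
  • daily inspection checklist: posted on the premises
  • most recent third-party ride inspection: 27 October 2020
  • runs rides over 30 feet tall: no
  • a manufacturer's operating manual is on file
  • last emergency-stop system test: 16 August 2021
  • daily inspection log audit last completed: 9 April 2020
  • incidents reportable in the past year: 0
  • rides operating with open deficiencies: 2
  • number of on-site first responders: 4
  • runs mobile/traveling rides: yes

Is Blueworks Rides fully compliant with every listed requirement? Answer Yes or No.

1. on-site first responders 4 ≥ 2 → met
2. manufacturer's operating manual present → met
3. emergency-stop system test 53 days ago vs limit 60 → met
4. daily inspection log audit 547 days ago vs limit 730 → met
5. third-party ride inspection 346 days ago vs limit 365 → met
6. condition 'runs rides over 30 feet tall' does not hold → requirement n/a → met
7. rides operating with open deficiencies 2 ≤ 2 → met
8. condition 'runs mobile/traveling rides' holds; incidents reportable in the past year 0 ≤ 0 → met
9. daily inspection checklist present → met
All met.

Yes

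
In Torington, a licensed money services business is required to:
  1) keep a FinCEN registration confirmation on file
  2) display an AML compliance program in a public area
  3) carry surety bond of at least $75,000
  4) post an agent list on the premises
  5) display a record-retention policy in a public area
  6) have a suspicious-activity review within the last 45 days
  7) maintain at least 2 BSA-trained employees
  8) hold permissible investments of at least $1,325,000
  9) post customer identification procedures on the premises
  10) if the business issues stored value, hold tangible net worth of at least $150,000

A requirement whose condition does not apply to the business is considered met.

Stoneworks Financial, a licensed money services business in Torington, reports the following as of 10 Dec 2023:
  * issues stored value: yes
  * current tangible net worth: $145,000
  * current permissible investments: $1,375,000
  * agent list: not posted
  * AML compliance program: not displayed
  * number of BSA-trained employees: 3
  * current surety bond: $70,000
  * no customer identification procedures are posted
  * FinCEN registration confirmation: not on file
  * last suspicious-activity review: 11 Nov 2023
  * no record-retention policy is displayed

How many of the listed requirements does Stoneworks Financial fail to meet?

1. FinCEN registration confirmation absent → not met
2. AML compliance program absent → not met
3. surety bond $70,000 < $75,000 → not met
4. agent list absent → not met
5. record-retention policy absent → not met
6. suspicious-activity review 29 days ago vs limit 45 → met
7. BSA-trained employees 3 ≥ 2 → met
8. permissible investments $1,375,000 ≥ $1,325,000 → met
9. customer identification procedures absent → not met
10. condition 'issues stored value' holds; tangible net worth $145,000 < $150,000 → not met
Not met: 7 of 10

7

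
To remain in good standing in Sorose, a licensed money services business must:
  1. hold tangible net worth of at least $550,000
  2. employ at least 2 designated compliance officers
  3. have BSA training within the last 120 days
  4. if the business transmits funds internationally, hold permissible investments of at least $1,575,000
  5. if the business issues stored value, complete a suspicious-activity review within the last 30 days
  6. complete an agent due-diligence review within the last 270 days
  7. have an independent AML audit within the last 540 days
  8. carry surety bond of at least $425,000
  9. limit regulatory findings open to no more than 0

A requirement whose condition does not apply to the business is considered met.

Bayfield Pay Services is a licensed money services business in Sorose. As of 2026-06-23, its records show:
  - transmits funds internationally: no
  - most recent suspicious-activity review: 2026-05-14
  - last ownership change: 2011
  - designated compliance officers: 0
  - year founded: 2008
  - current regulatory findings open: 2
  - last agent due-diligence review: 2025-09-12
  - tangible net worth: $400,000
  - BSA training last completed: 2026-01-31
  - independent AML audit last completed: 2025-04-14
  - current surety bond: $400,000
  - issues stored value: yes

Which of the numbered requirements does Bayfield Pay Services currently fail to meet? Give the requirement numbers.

1. tangible net worth $400,000 < $550,000 → not met
2. designated compliance officers 0 < 2 → not met
3. BSA training 143 days ago vs limit 120 → not met
4. condition 'transmits funds internationally' does not hold → requirement n/a → met
5. condition 'issues stored value' holds; suspicious-activity review 40 days ago vs limit 30 → not met
6. agent due-diligence review 284 days ago vs limit 270 → not met
7. independent AML audit 435 days ago vs limit 540 → met
8. surety bond $400,000 < $425,000 → not met
9. regulatory findings open 2 > 0 → not met
Not met: 1, 2, 3, 5, 6, 8, 9

1, 2, 3, 5, 6, 8, 9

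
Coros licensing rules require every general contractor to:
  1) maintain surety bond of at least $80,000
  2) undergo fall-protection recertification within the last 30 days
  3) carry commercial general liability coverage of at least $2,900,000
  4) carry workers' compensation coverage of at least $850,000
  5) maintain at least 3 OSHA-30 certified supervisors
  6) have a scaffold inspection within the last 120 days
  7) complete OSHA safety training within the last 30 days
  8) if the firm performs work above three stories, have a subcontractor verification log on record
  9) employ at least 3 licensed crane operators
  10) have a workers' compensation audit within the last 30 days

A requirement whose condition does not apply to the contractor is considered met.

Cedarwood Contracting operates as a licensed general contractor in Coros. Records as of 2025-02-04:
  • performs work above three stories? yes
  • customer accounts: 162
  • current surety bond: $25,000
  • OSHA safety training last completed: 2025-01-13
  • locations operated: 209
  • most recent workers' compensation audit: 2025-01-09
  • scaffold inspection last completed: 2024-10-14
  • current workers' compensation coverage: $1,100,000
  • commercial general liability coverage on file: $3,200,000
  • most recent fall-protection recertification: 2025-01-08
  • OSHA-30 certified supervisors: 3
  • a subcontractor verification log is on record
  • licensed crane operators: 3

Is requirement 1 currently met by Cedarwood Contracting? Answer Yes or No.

1. surety bond $25,000 < $80,000 → not met

No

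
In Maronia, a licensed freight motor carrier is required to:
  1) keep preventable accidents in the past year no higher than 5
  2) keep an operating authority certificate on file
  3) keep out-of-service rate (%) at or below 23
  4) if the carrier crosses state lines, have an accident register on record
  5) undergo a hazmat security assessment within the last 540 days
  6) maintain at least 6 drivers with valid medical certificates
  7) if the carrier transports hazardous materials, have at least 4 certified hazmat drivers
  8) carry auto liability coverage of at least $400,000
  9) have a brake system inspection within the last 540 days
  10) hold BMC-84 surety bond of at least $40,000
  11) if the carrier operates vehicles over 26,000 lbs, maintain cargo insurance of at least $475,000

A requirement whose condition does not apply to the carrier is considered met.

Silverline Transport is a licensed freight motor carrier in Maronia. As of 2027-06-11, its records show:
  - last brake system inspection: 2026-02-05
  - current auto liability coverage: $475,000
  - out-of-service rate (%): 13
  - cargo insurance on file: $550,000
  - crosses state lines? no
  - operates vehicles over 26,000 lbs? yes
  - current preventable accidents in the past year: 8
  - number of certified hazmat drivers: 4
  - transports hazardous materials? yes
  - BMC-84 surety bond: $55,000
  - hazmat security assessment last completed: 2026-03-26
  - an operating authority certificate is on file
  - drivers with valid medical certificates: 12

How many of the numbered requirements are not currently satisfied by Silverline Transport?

1. preventable accidents in the past year 8 > 5 → not met
2. operating authority certificate present → met
3. out-of-service rate (%) 13 ≤ 23 → met
4. condition 'crosses state lines' does not hold → requirement n/a → met
5. hazmat security assessment 442 days ago vs limit 540 → met
6. drivers with valid medical certificates 12 ≥ 6 → met
7. condition 'transports hazardous materials' holds; certified hazmat drivers 4 ≥ 4 → met
8. auto liability coverage $475,000 ≥ $400,000 → met
9. brake system inspection 491 days ago vs limit 540 → met
10. BMC-84 surety bond $55,000 ≥ $40,000 → met
11. condition 'operates vehicles over 26,000 lbs' holds; cargo insurance $550,000 ≥ $475,000 → met
Not met: 1 of 11

1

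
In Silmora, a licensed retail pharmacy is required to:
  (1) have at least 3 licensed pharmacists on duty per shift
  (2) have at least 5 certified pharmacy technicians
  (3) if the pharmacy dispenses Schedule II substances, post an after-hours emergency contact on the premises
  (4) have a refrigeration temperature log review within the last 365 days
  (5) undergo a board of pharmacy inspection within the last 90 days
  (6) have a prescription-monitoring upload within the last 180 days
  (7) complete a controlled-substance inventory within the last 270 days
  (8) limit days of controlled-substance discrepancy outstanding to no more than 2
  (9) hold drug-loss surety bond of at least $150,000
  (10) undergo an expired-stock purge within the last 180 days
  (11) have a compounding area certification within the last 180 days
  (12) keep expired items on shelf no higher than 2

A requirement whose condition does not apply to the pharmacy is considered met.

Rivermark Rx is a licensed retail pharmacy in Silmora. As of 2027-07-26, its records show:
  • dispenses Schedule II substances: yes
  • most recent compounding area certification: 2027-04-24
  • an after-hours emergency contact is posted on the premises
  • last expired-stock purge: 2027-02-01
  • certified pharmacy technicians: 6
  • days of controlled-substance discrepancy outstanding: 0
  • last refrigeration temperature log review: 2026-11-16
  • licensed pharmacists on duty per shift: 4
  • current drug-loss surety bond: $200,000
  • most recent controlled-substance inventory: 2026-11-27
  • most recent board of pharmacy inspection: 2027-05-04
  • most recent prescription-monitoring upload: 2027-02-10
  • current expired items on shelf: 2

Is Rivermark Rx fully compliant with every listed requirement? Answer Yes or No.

1. licensed pharmacists on duty per shift 4 ≥ 3 → met
2. certified pharmacy technicians 6 ≥ 5 → met
3. condition 'dispenses Schedule II substances' holds; after-hours emergency contact present → met
4. refrigeration temperature log review 252 days ago vs limit 365 → met
5. board of pharmacy inspection 83 days ago vs limit 90 → met
6. prescription-monitoring upload 166 days ago vs limit 180 → met
7. controlled-substance inventory 241 days ago vs limit 270 → met
8. days of controlled-substance discrepancy outstanding 0 ≤ 2 → met
9. drug-loss surety bond $200,000 ≥ $150,000 → met
10. expired-stock purge 175 days ago vs limit 180 → met
11. compounding area certification 93 days ago vs limit 180 → met
12. expired items on shelf 2 ≤ 2 → met
All met.

Yes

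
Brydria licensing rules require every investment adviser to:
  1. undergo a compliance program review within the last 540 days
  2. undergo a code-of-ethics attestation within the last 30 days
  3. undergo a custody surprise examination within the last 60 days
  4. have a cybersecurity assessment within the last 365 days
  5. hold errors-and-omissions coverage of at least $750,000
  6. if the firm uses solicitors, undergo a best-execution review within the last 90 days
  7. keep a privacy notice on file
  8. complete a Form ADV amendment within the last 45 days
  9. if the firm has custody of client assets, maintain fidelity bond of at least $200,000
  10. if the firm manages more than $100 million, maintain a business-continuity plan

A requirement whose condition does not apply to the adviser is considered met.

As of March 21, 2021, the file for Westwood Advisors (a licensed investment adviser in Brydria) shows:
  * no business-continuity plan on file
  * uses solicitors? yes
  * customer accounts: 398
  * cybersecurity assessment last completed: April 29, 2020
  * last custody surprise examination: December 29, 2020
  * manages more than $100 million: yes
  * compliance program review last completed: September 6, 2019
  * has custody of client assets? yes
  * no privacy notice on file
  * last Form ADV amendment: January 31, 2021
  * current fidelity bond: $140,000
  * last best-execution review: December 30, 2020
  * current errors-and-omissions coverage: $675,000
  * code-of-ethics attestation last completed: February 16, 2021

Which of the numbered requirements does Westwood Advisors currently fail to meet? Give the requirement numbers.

1, 2, 3, 5, 7, 8, 9, 10

1. compliance program review 562 days ago vs limit 540 → not met
2. code-of-ethics attestation 33 days ago vs limit 30 → not met
3. custody surprise examination 82 days ago vs limit 60 → not met
4. cybersecurity assessment 326 days ago vs limit 365 → met
5. errors-and-omissions coverage $675,000 < $750,000 → not met
6. condition 'uses solicitors' holds; best-execution review 81 days ago vs limit 90 → met
7. privacy notice absent → not met
8. Form ADV amendment 49 days ago vs limit 45 → not met
9. condition 'has custody of client assets' holds; fidelity bond $140,000 < $200,000 → not met
10. condition 'manages more than $100 million' holds; business-continuity plan absent → not met
Not met: 1, 2, 3, 5, 7, 8, 9, 10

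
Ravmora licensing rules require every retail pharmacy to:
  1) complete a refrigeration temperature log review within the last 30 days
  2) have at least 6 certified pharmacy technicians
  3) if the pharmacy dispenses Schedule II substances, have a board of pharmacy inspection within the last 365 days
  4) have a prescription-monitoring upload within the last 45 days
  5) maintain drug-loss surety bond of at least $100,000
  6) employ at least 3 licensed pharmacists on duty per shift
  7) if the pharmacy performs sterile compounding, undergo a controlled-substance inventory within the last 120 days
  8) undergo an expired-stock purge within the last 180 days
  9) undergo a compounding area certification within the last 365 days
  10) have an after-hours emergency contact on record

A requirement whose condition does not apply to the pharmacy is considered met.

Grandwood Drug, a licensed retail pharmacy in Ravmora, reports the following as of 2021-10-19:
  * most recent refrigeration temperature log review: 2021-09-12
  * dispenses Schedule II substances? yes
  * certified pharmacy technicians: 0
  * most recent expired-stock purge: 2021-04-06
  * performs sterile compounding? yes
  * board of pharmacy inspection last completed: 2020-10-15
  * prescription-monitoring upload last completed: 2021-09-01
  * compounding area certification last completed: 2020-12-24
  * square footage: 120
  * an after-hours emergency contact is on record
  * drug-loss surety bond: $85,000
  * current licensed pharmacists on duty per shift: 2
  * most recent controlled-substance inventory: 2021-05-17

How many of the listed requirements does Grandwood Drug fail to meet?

8

1. refrigeration temperature log review 37 days ago vs limit 30 → not met
2. certified pharmacy technicians 0 < 6 → not met
3. condition 'dispenses Schedule II substances' holds; board of pharmacy inspection 369 days ago vs limit 365 → not met
4. prescription-monitoring upload 48 days ago vs limit 45 → not met
5. drug-loss surety bond $85,000 < $100,000 → not met
6. licensed pharmacists on duty per shift 2 < 3 → not met
7. condition 'performs sterile compounding' holds; controlled-substance inventory 155 days ago vs limit 120 → not met
8. expired-stock purge 196 days ago vs limit 180 → not met
9. compounding area certification 299 days ago vs limit 365 → met
10. after-hours emergency contact present → met
Not met: 8 of 10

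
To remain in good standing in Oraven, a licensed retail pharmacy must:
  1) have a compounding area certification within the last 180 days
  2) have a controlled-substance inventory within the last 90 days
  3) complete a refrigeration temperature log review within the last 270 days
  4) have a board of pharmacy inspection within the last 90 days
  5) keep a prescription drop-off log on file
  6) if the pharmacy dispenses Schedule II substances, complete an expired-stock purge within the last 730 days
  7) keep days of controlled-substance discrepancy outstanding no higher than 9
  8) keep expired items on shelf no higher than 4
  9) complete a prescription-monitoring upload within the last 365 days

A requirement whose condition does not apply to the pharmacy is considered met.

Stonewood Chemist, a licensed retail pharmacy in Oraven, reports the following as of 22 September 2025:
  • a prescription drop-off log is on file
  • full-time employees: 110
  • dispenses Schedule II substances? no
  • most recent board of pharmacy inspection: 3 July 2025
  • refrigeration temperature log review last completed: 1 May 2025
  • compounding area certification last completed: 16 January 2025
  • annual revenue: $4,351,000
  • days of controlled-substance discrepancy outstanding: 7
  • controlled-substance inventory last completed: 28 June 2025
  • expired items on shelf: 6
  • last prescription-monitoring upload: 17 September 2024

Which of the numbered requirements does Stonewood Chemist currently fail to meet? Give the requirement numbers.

1. compounding area certification 249 days ago vs limit 180 → not met
2. controlled-substance inventory 86 days ago vs limit 90 → met
3. refrigeration temperature log review 144 days ago vs limit 270 → met
4. board of pharmacy inspection 81 days ago vs limit 90 → met
5. prescription drop-off log present → met
6. condition 'dispenses Schedule II substances' does not hold → requirement n/a → met
7. days of controlled-substance discrepancy outstanding 7 ≤ 9 → met
8. expired items on shelf 6 > 4 → not met
9. prescription-monitoring upload 370 days ago vs limit 365 → not met
Not met: 1, 8, 9

1, 8, 9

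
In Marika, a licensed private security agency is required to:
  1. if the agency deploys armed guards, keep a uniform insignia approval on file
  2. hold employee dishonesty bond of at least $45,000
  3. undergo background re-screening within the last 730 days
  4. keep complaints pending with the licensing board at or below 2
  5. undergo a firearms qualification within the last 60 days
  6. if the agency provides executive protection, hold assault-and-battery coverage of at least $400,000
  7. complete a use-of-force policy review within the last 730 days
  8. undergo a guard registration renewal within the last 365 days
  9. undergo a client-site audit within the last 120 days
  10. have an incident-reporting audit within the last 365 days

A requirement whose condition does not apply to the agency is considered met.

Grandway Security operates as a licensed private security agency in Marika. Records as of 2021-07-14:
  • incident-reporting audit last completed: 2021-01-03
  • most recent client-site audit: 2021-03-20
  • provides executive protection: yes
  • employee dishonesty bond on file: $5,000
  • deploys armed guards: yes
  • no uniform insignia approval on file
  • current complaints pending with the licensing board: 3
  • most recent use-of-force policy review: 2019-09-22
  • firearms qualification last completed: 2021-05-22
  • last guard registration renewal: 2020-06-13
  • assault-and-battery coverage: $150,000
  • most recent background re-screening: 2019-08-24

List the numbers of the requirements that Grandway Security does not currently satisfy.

1. condition 'deploys armed guards' holds; uniform insignia approval absent → not met
2. employee dishonesty bond $5,000 < $45,000 → not met
3. background re-screening 690 days ago vs limit 730 → met
4. complaints pending with the licensing board 3 > 2 → not met
5. firearms qualification 53 days ago vs limit 60 → met
6. condition 'provides executive protection' holds; assault-and-battery coverage $150,000 < $400,000 → not met
7. use-of-force policy review 661 days ago vs limit 730 → met
8. guard registration renewal 396 days ago vs limit 365 → not met
9. client-site audit 116 days ago vs limit 120 → met
10. incident-reporting audit 192 days ago vs limit 365 → met
Not met: 1, 2, 4, 6, 8

1, 2, 4, 6, 8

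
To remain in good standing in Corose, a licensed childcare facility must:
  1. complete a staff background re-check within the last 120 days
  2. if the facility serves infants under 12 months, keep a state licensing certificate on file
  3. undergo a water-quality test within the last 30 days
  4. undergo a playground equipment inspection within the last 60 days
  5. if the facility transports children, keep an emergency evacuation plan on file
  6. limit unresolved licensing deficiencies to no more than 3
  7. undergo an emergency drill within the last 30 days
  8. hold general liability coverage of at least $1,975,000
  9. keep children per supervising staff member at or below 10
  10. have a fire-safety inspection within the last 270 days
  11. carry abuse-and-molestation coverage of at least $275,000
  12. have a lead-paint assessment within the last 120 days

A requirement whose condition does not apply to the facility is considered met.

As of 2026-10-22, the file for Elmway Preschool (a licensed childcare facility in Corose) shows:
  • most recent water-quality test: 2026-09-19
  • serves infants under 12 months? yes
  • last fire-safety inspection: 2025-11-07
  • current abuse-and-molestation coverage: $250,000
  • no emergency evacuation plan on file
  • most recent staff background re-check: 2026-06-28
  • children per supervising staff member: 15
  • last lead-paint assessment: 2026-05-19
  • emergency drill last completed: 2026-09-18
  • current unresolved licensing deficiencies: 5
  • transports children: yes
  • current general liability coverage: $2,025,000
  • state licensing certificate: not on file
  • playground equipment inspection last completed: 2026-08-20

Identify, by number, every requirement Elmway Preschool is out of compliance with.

2, 3, 4, 5, 6, 7, 9, 10, 11, 12

1. staff background re-check 116 days ago vs limit 120 → met
2. condition 'serves infants under 12 months' holds; state licensing certificate absent → not met
3. water-quality test 33 days ago vs limit 30 → not met
4. playground equipment inspection 63 days ago vs limit 60 → not met
5. condition 'transports children' holds; emergency evacuation plan absent → not met
6. unresolved licensing deficiencies 5 > 3 → not met
7. emergency drill 34 days ago vs limit 30 → not met
8. general liability coverage $2,025,000 ≥ $1,975,000 → met
9. children per supervising staff member 15 > 10 → not met
10. fire-safety inspection 349 days ago vs limit 270 → not met
11. abuse-and-molestation coverage $250,000 < $275,000 → not met
12. lead-paint assessment 156 days ago vs limit 120 → not met
Not met: 2, 3, 4, 5, 6, 7, 9, 10, 11, 12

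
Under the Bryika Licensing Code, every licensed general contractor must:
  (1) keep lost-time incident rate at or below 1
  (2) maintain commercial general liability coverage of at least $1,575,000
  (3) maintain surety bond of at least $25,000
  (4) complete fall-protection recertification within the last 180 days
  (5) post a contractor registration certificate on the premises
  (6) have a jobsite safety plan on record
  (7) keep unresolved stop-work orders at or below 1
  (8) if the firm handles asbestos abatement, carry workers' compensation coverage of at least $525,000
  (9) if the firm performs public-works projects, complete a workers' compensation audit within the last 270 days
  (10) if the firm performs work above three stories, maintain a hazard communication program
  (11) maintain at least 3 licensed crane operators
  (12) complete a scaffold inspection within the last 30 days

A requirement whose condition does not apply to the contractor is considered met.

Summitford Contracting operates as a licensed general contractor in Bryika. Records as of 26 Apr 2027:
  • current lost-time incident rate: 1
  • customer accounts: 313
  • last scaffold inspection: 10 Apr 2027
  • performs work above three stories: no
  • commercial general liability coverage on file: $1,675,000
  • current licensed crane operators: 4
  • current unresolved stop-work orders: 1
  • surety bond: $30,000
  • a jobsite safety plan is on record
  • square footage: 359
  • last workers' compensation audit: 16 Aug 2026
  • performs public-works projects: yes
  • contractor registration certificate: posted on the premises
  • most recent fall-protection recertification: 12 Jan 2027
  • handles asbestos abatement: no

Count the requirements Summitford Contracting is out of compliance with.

1. lost-time incident rate 1 ≤ 1 → met
2. commercial general liability coverage $1,675,000 ≥ $1,575,000 → met
3. surety bond $30,000 ≥ $25,000 → met
4. fall-protection recertification 104 days ago vs limit 180 → met
5. contractor registration certificate present → met
6. jobsite safety plan present → met
7. unresolved stop-work orders 1 ≤ 1 → met
8. condition 'handles asbestos abatement' does not hold → requirement n/a → met
9. condition 'performs public-works projects' holds; workers' compensation audit 253 days ago vs limit 270 → met
10. condition 'performs work above three stories' does not hold → requirement n/a → met
11. licensed crane operators 4 ≥ 3 → met
12. scaffold inspection 16 days ago vs limit 30 → met
Not met: 0 of 12

0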